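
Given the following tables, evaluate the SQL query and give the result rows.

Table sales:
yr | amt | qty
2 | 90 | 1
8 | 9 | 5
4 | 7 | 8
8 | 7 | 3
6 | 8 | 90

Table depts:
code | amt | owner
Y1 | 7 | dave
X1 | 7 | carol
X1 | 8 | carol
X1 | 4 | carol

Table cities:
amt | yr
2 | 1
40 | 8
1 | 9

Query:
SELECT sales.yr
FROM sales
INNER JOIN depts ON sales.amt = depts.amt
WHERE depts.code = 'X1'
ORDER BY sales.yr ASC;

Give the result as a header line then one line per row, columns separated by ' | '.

== RESULT ==
sales.yr
4
6
8

Derivation:
After JOIN depts (5 rows):
sales.yr | sales.amt | sales.qty | depts.code | depts.amt | depts.owner
4 | 7 | 8 | Y1 | 7 | dave
4 | 7 | 8 | X1 | 7 | carol
8 | 7 | 3 | Y1 | 7 | dave
8 | 7 | 3 | X1 | 7 | carol
6 | 8 | 90 | X1 | 8 | carol
After WHERE (3 rows):
sales.yr | sales.amt | sales.qty | depts.code | depts.amt | depts.owner
4 | 7 | 8 | X1 | 7 | carol
8 | 7 | 3 | X1 | 7 | carol
6 | 8 | 90 | X1 | 8 | carol
After SELECT (3 rows):
sales.yr
4
8
6
After ORDER BY (3 rows):
sales.yr
4
6
8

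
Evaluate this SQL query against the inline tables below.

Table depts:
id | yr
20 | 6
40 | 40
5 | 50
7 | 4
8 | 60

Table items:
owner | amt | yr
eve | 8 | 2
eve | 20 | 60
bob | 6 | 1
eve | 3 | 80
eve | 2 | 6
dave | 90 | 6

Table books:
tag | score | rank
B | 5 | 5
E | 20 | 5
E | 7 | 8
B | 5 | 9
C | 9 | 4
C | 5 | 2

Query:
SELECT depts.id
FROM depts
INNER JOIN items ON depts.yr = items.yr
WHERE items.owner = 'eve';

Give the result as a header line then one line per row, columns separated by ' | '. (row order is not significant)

After JOIN items (3 rows):
depts.id | depts.yr | items.owner | items.amt | items.yr
20 | 6 | eve | 2 | 6
20 | 6 | dave | 90 | 6
8 | 60 | eve | 20 | 60
After WHERE (2 rows):
depts.id | depts.yr | items.owner | items.amt | items.yr
20 | 6 | eve | 2 | 6
8 | 60 | eve | 20 | 60
After SELECT (2 rows):
depts.id
20
8

== RESULT ==
depts.id
20
8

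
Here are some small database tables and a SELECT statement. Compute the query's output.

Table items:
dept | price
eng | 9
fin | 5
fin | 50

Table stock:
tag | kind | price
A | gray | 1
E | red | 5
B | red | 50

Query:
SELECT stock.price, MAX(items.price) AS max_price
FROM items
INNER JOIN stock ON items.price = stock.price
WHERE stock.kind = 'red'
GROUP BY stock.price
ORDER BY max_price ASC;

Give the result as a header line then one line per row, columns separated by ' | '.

After JOIN stock (2 rows):
items.dept | items.price | stock.tag | stock.kind | stock.price
fin | 5 | E | red | 5
fin | 50 | B | red | 50
After WHERE (2 rows):
items.dept | items.price | stock.tag | stock.kind | stock.price
fin | 5 | E | red | 5
fin | 50 | B | red | 50
After GROUP BY (2 rows):
stock.price | max_price
5 | 5
50 | 50
After ORDER BY (2 rows):
stock.price | max_price
5 | 5
50 | 50

== RESULT ==
stock.price | max_price
5 | 5
50 | 50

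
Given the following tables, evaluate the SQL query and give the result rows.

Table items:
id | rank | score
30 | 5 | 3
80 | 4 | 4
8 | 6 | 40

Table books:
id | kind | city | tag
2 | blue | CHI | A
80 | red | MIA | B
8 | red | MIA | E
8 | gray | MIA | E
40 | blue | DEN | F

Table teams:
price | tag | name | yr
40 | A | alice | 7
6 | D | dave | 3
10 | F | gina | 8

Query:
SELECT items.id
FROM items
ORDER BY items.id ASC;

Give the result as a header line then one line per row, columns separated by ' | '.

== RESULT ==
items.id
8
30
80

Derivation:
After SELECT (3 rows):
items.id
30
80
8
After ORDER BY (3 rows):
items.id
8
30
80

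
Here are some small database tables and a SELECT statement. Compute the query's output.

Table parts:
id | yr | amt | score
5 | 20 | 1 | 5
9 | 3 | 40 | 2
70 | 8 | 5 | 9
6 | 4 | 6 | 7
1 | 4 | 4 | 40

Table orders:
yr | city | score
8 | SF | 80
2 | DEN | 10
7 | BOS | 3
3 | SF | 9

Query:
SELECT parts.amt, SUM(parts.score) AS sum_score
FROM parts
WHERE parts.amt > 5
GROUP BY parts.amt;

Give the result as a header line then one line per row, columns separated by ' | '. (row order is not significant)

== RESULT ==
parts.amt | sum_score
40 | 2
6 | 7

Derivation:
After WHERE (2 rows):
parts.id | parts.yr | parts.amt | parts.score
9 | 3 | 40 | 2
6 | 4 | 6 | 7
After GROUP BY (2 rows):
parts.amt | sum_score
40 | 2
6 | 7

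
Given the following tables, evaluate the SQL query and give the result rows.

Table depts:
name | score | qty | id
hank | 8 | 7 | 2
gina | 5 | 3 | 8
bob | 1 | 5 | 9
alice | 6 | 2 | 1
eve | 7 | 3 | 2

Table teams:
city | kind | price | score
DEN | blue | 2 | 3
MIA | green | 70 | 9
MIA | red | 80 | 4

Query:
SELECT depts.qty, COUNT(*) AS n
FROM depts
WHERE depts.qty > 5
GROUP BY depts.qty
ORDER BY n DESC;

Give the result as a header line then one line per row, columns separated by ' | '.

After WHERE (1 rows):
depts.name | depts.score | depts.qty | depts.id
hank | 8 | 7 | 2
After GROUP BY (1 rows):
depts.qty | n
7 | 1
After ORDER BY (1 rows):
depts.qty | n
7 | 1

== RESULT ==
depts.qty | n
7 | 1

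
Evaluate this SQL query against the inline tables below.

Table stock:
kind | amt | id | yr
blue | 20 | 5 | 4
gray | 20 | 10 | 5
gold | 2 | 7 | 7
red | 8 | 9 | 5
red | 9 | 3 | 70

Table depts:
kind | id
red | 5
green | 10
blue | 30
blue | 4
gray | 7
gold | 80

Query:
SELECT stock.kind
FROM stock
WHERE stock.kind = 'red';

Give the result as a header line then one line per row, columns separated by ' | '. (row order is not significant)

== RESULT ==
stock.kind
red
red

Derivation:
After WHERE (2 rows):
stock.kind | stock.amt | stock.id | stock.yr
red | 8 | 9 | 5
red | 9 | 3 | 70
After SELECT (2 rows):
stock.kind
red
red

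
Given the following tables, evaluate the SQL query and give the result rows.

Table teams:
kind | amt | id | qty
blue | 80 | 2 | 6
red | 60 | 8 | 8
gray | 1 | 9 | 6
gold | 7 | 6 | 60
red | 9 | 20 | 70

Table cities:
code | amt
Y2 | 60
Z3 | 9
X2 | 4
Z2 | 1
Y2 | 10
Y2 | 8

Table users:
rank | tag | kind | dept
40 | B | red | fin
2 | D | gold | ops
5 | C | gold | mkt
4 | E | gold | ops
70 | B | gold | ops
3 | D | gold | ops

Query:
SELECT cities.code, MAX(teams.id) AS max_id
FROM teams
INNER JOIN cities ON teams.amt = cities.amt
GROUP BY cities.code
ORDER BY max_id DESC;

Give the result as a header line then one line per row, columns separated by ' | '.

== RESULT ==
cities.code | max_id
Z3 | 20
Z2 | 9
Y2 | 8

Derivation:
After JOIN cities (3 rows):
teams.kind | teams.amt | teams.id | teams.qty | cities.code | cities.amt
red | 60 | 8 | 8 | Y2 | 60
gray | 1 | 9 | 6 | Z2 | 1
red | 9 | 20 | 70 | Z3 | 9
After GROUP BY (3 rows):
cities.code | max_id
Y2 | 8
Z2 | 9
Z3 | 20
After ORDER BY (3 rows):
cities.code | max_id
Z3 | 20
Z2 | 9
Y2 | 8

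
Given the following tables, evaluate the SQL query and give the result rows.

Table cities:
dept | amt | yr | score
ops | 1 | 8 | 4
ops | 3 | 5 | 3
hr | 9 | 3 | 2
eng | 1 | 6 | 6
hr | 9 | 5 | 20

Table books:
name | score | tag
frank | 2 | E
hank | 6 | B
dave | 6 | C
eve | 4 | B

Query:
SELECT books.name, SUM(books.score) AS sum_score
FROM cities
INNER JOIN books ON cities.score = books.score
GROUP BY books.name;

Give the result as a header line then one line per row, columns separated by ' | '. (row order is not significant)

== RESULT ==
books.name | sum_score
eve | 4
frank | 2
hank | 6
dave | 6

Derivation:
After JOIN books (4 rows):
cities.dept | cities.amt | cities.yr | cities.score | books.name | books.score | books.tag
ops | 1 | 8 | 4 | eve | 4 | B
hr | 9 | 3 | 2 | frank | 2 | E
eng | 1 | 6 | 6 | hank | 6 | B
eng | 1 | 6 | 6 | dave | 6 | C
After GROUP BY (4 rows):
books.name | sum_score
eve | 4
frank | 2
hank | 6
dave | 6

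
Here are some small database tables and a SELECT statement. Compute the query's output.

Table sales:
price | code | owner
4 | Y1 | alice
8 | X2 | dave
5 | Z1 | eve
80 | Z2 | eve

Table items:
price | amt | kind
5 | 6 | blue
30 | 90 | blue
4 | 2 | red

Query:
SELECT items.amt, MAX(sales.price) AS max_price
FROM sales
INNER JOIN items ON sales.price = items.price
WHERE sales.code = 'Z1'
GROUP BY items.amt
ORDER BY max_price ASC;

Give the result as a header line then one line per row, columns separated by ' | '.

After JOIN items (2 rows):
sales.price | sales.code | sales.owner | items.price | items.amt | items.kind
4 | Y1 | alice | 4 | 2 | red
5 | Z1 | eve | 5 | 6 | blue
After WHERE (1 rows):
sales.price | sales.code | sales.owner | items.price | items.amt | items.kind
5 | Z1 | eve | 5 | 6 | blue
After GROUP BY (1 rows):
items.amt | max_price
6 | 5
After ORDER BY (1 rows):
items.amt | max_price
6 | 5

== RESULT ==
items.amt | max_price
6 | 5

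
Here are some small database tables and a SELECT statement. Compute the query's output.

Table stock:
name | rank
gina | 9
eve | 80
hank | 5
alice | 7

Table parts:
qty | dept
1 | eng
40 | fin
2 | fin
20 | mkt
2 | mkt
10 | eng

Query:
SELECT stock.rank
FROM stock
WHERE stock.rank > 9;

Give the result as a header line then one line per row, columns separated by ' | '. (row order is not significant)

After WHERE (1 rows):
stock.name | stock.rank
eve | 80
After SELECT (1 rows):
stock.rank
80

== RESULT ==
stock.rank
80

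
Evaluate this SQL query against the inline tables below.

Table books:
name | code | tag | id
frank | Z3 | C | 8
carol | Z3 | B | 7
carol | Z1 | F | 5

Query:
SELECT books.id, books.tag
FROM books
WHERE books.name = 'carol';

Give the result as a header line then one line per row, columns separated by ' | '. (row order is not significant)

After WHERE (2 rows):
books.name | books.code | books.tag | books.id
carol | Z3 | B | 7
carol | Z1 | F | 5
After SELECT (2 rows):
books.id | books.tag
7 | B
5 | F

== RESULT ==
books.id | books.tag
7 | B
5 | F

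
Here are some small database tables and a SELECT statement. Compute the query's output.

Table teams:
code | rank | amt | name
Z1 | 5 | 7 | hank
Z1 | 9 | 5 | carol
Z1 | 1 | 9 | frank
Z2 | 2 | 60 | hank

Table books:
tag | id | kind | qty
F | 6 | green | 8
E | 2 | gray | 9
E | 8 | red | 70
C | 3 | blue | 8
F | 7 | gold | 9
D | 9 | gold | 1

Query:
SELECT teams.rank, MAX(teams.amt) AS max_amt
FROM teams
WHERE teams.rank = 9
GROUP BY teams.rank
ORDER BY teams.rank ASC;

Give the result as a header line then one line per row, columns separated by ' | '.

After WHERE (1 rows):
teams.code | teams.rank | teams.amt | teams.name
Z1 | 9 | 5 | carol
After GROUP BY (1 rows):
teams.rank | max_amt
9 | 5
After ORDER BY (1 rows):
teams.rank | max_amt
9 | 5

== RESULT ==
teams.rank | max_amt
9 | 5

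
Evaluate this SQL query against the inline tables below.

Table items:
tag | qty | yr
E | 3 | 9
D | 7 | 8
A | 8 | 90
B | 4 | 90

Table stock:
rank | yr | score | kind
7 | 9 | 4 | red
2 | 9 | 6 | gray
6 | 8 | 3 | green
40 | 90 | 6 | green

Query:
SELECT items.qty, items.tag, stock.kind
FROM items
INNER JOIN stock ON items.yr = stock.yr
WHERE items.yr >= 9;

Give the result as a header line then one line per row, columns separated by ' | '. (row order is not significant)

After JOIN stock (5 rows):
items.tag | items.qty | items.yr | stock.rank | stock.yr | stock.score | stock.kind
E | 3 | 9 | 7 | 9 | 4 | red
E | 3 | 9 | 2 | 9 | 6 | gray
D | 7 | 8 | 6 | 8 | 3 | green
A | 8 | 90 | 40 | 90 | 6 | green
B | 4 | 90 | 40 | 90 | 6 | green
After WHERE (4 rows):
items.tag | items.qty | items.yr | stock.rank | stock.yr | stock.score | stock.kind
E | 3 | 9 | 7 | 9 | 4 | red
E | 3 | 9 | 2 | 9 | 6 | gray
A | 8 | 90 | 40 | 90 | 6 | green
B | 4 | 90 | 40 | 90 | 6 | green
After SELECT (4 rows):
items.qty | items.tag | stock.kind
3 | E | red
3 | E | gray
8 | A | green
4 | B | green

== RESULT ==
items.qty | items.tag | stock.kind
3 | E | red
3 | E | gray
8 | A | green
4 | B | green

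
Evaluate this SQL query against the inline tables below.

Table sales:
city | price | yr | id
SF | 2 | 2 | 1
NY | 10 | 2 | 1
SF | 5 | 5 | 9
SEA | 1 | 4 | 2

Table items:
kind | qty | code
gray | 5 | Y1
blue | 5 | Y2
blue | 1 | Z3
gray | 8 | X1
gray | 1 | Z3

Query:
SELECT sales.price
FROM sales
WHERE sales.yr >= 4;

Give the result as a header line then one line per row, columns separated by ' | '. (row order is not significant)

== RESULT ==
sales.price
5
1

Derivation:
After WHERE (2 rows):
sales.city | sales.price | sales.yr | sales.id
SF | 5 | 5 | 9
SEA | 1 | 4 | 2
After SELECT (2 rows):
sales.price
5
1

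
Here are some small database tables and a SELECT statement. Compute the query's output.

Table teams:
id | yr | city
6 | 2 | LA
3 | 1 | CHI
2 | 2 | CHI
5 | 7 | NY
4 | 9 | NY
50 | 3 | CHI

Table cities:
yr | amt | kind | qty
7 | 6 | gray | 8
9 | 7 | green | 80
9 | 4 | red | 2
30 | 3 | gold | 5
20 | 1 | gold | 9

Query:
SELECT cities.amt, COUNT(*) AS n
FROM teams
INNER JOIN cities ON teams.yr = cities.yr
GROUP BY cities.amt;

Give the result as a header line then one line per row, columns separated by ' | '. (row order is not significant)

After JOIN cities (3 rows):
teams.id | teams.yr | teams.city | cities.yr | cities.amt | cities.kind | cities.qty
5 | 7 | NY | 7 | 6 | gray | 8
4 | 9 | NY | 9 | 7 | green | 80
4 | 9 | NY | 9 | 4 | red | 2
After GROUP BY (3 rows):
cities.amt | n
6 | 1
7 | 1
4 | 1

== RESULT ==
cities.amt | n
6 | 1
7 | 1
4 | 1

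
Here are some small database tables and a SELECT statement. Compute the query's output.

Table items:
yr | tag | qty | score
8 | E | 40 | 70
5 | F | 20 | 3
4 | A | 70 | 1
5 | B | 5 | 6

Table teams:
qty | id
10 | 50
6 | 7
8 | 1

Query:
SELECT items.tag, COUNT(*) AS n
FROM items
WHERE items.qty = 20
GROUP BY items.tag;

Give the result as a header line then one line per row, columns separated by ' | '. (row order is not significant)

After WHERE (1 rows):
items.yr | items.tag | items.qty | items.score
5 | F | 20 | 3
After GROUP BY (1 rows):
items.tag | n
F | 1

== RESULT ==
items.tag | n
F | 1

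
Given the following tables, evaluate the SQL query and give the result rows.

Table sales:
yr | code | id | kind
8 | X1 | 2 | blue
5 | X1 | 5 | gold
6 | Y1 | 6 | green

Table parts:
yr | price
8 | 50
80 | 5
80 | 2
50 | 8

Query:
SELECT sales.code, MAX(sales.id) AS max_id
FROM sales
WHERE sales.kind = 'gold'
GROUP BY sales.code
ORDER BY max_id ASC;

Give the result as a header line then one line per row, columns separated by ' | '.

After WHERE (1 rows):
sales.yr | sales.code | sales.id | sales.kind
5 | X1 | 5 | gold
After GROUP BY (1 rows):
sales.code | max_id
X1 | 5
After ORDER BY (1 rows):
sales.code | max_id
X1 | 5

== RESULT ==
sales.code | max_id
X1 | 5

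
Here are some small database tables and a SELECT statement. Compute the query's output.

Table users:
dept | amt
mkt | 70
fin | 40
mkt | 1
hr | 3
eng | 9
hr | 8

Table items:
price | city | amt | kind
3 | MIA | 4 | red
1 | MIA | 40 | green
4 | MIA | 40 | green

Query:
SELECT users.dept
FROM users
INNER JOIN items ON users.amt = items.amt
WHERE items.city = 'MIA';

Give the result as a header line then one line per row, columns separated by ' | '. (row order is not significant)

After JOIN items (2 rows):
users.dept | users.amt | items.price | items.city | items.amt | items.kind
fin | 40 | 1 | MIA | 40 | green
fin | 40 | 4 | MIA | 40 | green
After WHERE (2 rows):
users.dept | users.amt | items.price | items.city | items.amt | items.kind
fin | 40 | 1 | MIA | 40 | green
fin | 40 | 4 | MIA | 40 | green
After SELECT (2 rows):
users.dept
fin
fin

== RESULT ==
users.dept
fin
fin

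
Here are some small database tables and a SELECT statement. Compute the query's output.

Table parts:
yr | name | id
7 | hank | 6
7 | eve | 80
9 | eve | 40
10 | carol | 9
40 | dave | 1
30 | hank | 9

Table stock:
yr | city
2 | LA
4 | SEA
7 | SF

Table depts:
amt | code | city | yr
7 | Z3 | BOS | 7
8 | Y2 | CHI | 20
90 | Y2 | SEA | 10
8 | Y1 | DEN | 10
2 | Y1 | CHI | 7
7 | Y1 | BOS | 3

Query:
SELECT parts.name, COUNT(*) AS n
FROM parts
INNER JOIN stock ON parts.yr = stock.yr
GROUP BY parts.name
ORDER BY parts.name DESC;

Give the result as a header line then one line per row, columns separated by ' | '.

After JOIN stock (2 rows):
parts.yr | parts.name | parts.id | stock.yr | stock.city
7 | hank | 6 | 7 | SF
7 | eve | 80 | 7 | SF
After GROUP BY (2 rows):
parts.name | n
hank | 1
eve | 1
After ORDER BY (2 rows):
parts.name | n
hank | 1
eve | 1

== RESULT ==
parts.name | n
hank | 1
eve | 1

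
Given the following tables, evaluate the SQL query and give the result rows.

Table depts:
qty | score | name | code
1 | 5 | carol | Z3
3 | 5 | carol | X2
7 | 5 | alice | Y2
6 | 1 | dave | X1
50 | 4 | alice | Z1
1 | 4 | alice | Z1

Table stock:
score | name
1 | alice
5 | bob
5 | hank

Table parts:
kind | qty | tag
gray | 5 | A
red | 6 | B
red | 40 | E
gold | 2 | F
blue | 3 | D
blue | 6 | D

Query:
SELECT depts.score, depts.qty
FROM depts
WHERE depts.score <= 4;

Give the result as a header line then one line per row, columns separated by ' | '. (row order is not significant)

After WHERE (3 rows):
depts.qty | depts.score | depts.name | depts.code
6 | 1 | dave | X1
50 | 4 | alice | Z1
1 | 4 | alice | Z1
After SELECT (3 rows):
depts.score | depts.qty
1 | 6
4 | 50
4 | 1

== RESULT ==
depts.score | depts.qty
1 | 6
4 | 50
4 | 1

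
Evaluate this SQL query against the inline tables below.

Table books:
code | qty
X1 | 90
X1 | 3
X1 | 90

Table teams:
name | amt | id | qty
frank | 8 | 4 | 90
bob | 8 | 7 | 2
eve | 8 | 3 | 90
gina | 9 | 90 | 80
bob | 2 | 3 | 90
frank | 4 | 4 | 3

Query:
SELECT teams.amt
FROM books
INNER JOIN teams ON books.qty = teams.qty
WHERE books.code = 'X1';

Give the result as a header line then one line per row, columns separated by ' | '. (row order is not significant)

After JOIN teams (7 rows):
books.code | books.qty | teams.name | teams.amt | teams.id | teams.qty
X1 | 90 | frank | 8 | 4 | 90
X1 | 90 | eve | 8 | 3 | 90
X1 | 90 | bob | 2 | 3 | 90
X1 | 3 | frank | 4 | 4 | 3
X1 | 90 | frank | 8 | 4 | 90
X1 | 90 | eve | 8 | 3 | 90
X1 | 90 | bob | 2 | 3 | 90
After WHERE (7 rows):
books.code | books.qty | teams.name | teams.amt | teams.id | teams.qty
X1 | 90 | frank | 8 | 4 | 90
X1 | 90 | eve | 8 | 3 | 90
X1 | 90 | bob | 2 | 3 | 90
X1 | 3 | frank | 4 | 4 | 3
X1 | 90 | frank | 8 | 4 | 90
X1 | 90 | eve | 8 | 3 | 90
X1 | 90 | bob | 2 | 3 | 90
After SELECT (7 rows):
teams.amt
8
8
2
4
8
8
2

== RESULT ==
teams.amt
8
8
2
4
8
8
2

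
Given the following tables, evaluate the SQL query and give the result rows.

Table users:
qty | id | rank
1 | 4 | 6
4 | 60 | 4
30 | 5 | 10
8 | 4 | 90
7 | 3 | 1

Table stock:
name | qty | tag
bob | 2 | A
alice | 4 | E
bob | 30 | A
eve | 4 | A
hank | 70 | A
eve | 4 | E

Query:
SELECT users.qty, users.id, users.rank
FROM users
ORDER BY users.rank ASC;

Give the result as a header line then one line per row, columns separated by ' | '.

== RESULT ==
users.qty | users.id | users.rank
7 | 3 | 1
4 | 60 | 4
1 | 4 | 6
30 | 5 | 10
8 | 4 | 90

Derivation:
After SELECT (5 rows):
users.qty | users.id | users.rank
1 | 4 | 6
4 | 60 | 4
30 | 5 | 10
8 | 4 | 90
7 | 3 | 1
After ORDER BY (5 rows):
users.qty | users.id | users.rank
7 | 3 | 1
4 | 60 | 4
1 | 4 | 6
30 | 5 | 10
8 | 4 | 90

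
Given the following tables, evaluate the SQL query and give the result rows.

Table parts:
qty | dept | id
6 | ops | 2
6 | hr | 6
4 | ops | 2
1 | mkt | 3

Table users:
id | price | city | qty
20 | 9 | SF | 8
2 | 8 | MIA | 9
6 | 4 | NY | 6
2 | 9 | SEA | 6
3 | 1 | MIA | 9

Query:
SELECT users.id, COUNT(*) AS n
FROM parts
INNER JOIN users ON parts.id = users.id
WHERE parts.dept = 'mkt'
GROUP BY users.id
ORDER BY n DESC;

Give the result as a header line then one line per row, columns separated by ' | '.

After JOIN users (6 rows):
parts.qty | parts.dept | parts.id | users.id | users.price | users.city | users.qty
6 | ops | 2 | 2 | 8 | MIA | 9
6 | ops | 2 | 2 | 9 | SEA | 6
6 | hr | 6 | 6 | 4 | NY | 6
4 | ops | 2 | 2 | 8 | MIA | 9
4 | ops | 2 | 2 | 9 | SEA | 6
1 | mkt | 3 | 3 | 1 | MIA | 9
After WHERE (1 rows):
parts.qty | parts.dept | parts.id | users.id | users.price | users.city | users.qty
1 | mkt | 3 | 3 | 1 | MIA | 9
After GROUP BY (1 rows):
users.id | n
3 | 1
After ORDER BY (1 rows):
users.id | n
3 | 1

== RESULT ==
users.id | n
3 | 1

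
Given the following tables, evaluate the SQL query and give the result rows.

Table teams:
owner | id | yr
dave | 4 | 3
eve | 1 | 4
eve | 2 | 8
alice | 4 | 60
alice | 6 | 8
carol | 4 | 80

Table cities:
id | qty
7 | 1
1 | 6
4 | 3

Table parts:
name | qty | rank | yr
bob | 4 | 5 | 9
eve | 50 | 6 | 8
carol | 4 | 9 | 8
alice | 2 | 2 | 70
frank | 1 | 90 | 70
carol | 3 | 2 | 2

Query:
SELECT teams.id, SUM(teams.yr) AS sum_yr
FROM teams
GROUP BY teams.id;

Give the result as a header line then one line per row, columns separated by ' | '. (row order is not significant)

After GROUP BY (4 rows):
teams.id | sum_yr
4 | 143
1 | 4
2 | 8
6 | 8

== RESULT ==
teams.id | sum_yr
4 | 143
1 | 4
2 | 8
6 | 8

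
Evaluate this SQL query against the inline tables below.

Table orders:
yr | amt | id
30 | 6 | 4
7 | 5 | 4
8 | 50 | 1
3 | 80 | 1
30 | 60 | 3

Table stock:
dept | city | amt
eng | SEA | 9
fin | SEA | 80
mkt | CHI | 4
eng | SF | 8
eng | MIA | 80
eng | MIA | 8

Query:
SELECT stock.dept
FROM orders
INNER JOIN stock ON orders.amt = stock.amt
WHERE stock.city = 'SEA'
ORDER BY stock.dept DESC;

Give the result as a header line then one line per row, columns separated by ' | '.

After JOIN stock (2 rows):
orders.yr | orders.amt | orders.id | stock.dept | stock.city | stock.amt
3 | 80 | 1 | fin | SEA | 80
3 | 80 | 1 | eng | MIA | 80
After WHERE (1 rows):
orders.yr | orders.amt | orders.id | stock.dept | stock.city | stock.amt
3 | 80 | 1 | fin | SEA | 80
After SELECT (1 rows):
stock.dept
fin
After ORDER BY (1 rows):
stock.dept
fin

== RESULT ==
stock.dept
fin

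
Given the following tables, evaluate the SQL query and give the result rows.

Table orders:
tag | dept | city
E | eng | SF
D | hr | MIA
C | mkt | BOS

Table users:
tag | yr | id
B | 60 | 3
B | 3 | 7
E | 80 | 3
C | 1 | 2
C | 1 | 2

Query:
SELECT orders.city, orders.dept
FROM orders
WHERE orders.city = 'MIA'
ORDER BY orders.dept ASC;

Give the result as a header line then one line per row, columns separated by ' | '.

== RESULT ==
orders.city | orders.dept
MIA | hr

Derivation:
After WHERE (1 rows):
orders.tag | orders.dept | orders.city
D | hr | MIA
After SELECT (1 rows):
orders.city | orders.dept
MIA | hr
After ORDER BY (1 rows):
orders.city | orders.dept
MIA | hr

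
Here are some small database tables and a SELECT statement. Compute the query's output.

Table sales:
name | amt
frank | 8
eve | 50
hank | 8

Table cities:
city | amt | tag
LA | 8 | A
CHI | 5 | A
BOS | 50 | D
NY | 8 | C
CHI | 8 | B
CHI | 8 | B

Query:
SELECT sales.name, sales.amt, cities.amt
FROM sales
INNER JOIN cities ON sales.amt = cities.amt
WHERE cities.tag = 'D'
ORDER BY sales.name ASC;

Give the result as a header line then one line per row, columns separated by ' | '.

== RESULT ==
sales.name | sales.amt | cities.amt
eve | 50 | 50

Derivation:
After JOIN cities (9 rows):
sales.name | sales.amt | cities.city | cities.amt | cities.tag
frank | 8 | LA | 8 | A
frank | 8 | NY | 8 | C
frank | 8 | CHI | 8 | B
frank | 8 | CHI | 8 | B
eve | 50 | BOS | 50 | D
hank | 8 | LA | 8 | A
hank | 8 | NY | 8 | C
hank | 8 | CHI | 8 | B
hank | 8 | CHI | 8 | B
After WHERE (1 rows):
sales.name | sales.amt | cities.city | cities.amt | cities.tag
eve | 50 | BOS | 50 | D
After SELECT (1 rows):
sales.name | sales.amt | cities.amt
eve | 50 | 50
After ORDER BY (1 rows):
sales.name | sales.amt | cities.amt
eve | 50 | 50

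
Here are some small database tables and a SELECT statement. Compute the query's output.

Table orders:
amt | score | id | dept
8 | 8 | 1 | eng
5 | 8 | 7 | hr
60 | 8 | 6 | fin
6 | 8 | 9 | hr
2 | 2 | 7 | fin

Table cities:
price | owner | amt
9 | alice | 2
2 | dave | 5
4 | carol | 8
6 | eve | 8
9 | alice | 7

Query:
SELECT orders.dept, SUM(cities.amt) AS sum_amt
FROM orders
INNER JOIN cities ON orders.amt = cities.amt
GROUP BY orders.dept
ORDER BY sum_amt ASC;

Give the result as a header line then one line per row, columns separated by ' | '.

After JOIN cities (4 rows):
orders.amt | orders.score | orders.id | orders.dept | cities.price | cities.owner | cities.amt
8 | 8 | 1 | eng | 4 | carol | 8
8 | 8 | 1 | eng | 6 | eve | 8
5 | 8 | 7 | hr | 2 | dave | 5
2 | 2 | 7 | fin | 9 | alice | 2
After GROUP BY (3 rows):
orders.dept | sum_amt
eng | 16
hr | 5
fin | 2
After ORDER BY (3 rows):
orders.dept | sum_amt
fin | 2
hr | 5
eng | 16

== RESULT ==
orders.dept | sum_amt
fin | 2
hr | 5
eng | 16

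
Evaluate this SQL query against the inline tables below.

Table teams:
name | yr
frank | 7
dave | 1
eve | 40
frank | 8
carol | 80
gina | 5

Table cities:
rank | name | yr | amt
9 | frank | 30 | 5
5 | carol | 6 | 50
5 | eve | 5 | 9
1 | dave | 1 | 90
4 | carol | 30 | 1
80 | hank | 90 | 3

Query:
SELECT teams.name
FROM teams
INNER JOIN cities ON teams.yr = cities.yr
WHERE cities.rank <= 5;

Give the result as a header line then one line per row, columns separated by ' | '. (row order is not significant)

== RESULT ==
teams.name
dave
gina

Derivation:
After JOIN cities (2 rows):
teams.name | teams.yr | cities.rank | cities.name | cities.yr | cities.amt
dave | 1 | 1 | dave | 1 | 90
gina | 5 | 5 | eve | 5 | 9
After WHERE (2 rows):
teams.name | teams.yr | cities.rank | cities.name | cities.yr | cities.amt
dave | 1 | 1 | dave | 1 | 90
gina | 5 | 5 | eve | 5 | 9
After SELECT (2 rows):
teams.name
dave
gina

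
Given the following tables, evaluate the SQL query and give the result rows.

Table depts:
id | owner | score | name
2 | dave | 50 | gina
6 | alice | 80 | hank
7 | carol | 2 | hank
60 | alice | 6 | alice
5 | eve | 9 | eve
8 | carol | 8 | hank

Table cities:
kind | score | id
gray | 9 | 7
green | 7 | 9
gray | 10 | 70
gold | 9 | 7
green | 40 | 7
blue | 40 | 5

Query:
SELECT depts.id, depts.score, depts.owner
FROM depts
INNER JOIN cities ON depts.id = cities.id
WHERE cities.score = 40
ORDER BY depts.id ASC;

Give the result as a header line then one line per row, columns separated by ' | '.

== RESULT ==
depts.id | depts.score | depts.owner
5 | 9 | eve
7 | 2 | carol

Derivation:
After JOIN cities (4 rows):
depts.id | depts.owner | depts.score | depts.name | cities.kind | cities.score | cities.id
7 | carol | 2 | hank | gray | 9 | 7
7 | carol | 2 | hank | gold | 9 | 7
7 | carol | 2 | hank | green | 40 | 7
5 | eve | 9 | eve | blue | 40 | 5
After WHERE (2 rows):
depts.id | depts.owner | depts.score | depts.name | cities.kind | cities.score | cities.id
7 | carol | 2 | hank | green | 40 | 7
5 | eve | 9 | eve | blue | 40 | 5
After SELECT (2 rows):
depts.id | depts.score | depts.owner
7 | 2 | carol
5 | 9 | eve
After ORDER BY (2 rows):
depts.id | depts.score | depts.owner
5 | 9 | eve
7 | 2 | carol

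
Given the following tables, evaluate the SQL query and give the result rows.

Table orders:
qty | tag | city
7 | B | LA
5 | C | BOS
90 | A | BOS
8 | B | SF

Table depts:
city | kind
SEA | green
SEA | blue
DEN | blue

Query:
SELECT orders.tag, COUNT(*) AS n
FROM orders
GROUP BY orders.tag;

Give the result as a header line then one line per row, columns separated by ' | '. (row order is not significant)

After GROUP BY (3 rows):
orders.tag | n
B | 2
C | 1
A | 1

== RESULT ==
orders.tag | n
B | 2
C | 1
A | 1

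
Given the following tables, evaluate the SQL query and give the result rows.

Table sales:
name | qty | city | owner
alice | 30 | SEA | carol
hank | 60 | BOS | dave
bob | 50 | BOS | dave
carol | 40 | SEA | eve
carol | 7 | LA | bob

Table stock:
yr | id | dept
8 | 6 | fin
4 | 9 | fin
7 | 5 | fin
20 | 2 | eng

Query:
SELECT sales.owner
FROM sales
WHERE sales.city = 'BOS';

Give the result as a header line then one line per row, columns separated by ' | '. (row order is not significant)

After WHERE (2 rows):
sales.name | sales.qty | sales.city | sales.owner
hank | 60 | BOS | dave
bob | 50 | BOS | dave
After SELECT (2 rows):
sales.owner
dave
dave

== RESULT ==
sales.owner
dave
dave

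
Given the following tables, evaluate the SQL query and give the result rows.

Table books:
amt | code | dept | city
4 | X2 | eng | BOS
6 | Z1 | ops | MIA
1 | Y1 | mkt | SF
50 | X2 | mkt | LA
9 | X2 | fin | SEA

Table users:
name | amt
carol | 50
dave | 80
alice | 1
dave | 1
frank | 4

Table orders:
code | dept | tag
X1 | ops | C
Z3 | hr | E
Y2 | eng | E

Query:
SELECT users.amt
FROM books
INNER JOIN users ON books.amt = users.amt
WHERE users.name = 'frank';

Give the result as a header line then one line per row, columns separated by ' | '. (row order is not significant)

After JOIN users (4 rows):
books.amt | books.code | books.dept | books.city | users.name | users.amt
4 | X2 | eng | BOS | frank | 4
1 | Y1 | mkt | SF | alice | 1
1 | Y1 | mkt | SF | dave | 1
50 | X2 | mkt | LA | carol | 50
After WHERE (1 rows):
books.amt | books.code | books.dept | books.city | users.name | users.amt
4 | X2 | eng | BOS | frank | 4
After SELECT (1 rows):
users.amt
4

== RESULT ==
users.amt
4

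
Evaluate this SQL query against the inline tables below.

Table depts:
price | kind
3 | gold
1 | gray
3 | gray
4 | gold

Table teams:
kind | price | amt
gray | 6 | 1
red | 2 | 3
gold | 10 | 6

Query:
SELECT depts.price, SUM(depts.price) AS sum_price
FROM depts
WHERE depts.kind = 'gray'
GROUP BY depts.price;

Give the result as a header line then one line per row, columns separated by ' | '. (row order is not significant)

After WHERE (2 rows):
depts.price | depts.kind
1 | gray
3 | gray
After GROUP BY (2 rows):
depts.price | sum_price
1 | 1
3 | 3

== RESULT ==
depts.price | sum_price
1 | 1
3 | 3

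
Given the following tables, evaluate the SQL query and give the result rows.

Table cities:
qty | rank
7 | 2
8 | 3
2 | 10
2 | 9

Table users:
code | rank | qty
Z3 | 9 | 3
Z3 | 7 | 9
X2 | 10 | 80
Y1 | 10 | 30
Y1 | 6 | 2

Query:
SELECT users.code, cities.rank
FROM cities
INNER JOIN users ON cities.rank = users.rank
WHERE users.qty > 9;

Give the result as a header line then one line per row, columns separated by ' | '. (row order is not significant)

== RESULT ==
users.code | cities.rank
X2 | 10
Y1 | 10

Derivation:
After JOIN users (3 rows):
cities.qty | cities.rank | users.code | users.rank | users.qty
2 | 10 | X2 | 10 | 80
2 | 10 | Y1 | 10 | 30
2 | 9 | Z3 | 9 | 3
After WHERE (2 rows):
cities.qty | cities.rank | users.code | users.rank | users.qty
2 | 10 | X2 | 10 | 80
2 | 10 | Y1 | 10 | 30
After SELECT (2 rows):
users.code | cities.rank
X2 | 10
Y1 | 10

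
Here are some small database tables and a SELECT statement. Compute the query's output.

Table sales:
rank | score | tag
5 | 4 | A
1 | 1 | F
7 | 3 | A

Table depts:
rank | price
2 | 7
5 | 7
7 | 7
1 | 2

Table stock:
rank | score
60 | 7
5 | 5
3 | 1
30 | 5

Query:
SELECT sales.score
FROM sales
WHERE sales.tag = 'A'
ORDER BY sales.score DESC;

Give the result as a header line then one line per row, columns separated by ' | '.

== RESULT ==
sales.score
4
3

Derivation:
After WHERE (2 rows):
sales.rank | sales.score | sales.tag
5 | 4 | A
7 | 3 | A
After SELECT (2 rows):
sales.score
4
3
After ORDER BY (2 rows):
sales.score
4
3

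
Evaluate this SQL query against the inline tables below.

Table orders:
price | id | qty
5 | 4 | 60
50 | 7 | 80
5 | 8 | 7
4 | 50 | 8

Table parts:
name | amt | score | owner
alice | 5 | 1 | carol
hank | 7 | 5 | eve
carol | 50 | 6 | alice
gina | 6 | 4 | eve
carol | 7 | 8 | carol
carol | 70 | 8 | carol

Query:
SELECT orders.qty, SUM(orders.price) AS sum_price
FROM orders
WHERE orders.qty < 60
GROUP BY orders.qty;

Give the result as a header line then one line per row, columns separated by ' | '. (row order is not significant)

After WHERE (2 rows):
orders.price | orders.id | orders.qty
5 | 8 | 7
4 | 50 | 8
After GROUP BY (2 rows):
orders.qty | sum_price
7 | 5
8 | 4

== RESULT ==
orders.qty | sum_price
7 | 5
8 | 4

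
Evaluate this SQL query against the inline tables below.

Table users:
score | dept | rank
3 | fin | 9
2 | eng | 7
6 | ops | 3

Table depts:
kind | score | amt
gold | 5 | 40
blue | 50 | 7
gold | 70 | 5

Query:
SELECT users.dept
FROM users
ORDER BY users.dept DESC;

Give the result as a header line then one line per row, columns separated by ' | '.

== RESULT ==
users.dept
ops
fin
eng

Derivation:
After SELECT (3 rows):
users.dept
fin
eng
ops
After ORDER BY (3 rows):
users.dept
ops
fin
eng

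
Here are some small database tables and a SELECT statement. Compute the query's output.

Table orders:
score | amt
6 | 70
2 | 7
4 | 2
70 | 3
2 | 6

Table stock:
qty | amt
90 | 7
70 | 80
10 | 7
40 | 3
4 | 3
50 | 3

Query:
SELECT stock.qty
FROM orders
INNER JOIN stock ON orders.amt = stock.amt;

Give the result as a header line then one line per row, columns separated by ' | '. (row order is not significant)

== RESULT ==
stock.qty
90
10
40
4
50

Derivation:
After JOIN stock (5 rows):
orders.score | orders.amt | stock.qty | stock.amt
2 | 7 | 90 | 7
2 | 7 | 10 | 7
70 | 3 | 40 | 3
70 | 3 | 4 | 3
70 | 3 | 50 | 3
After SELECT (5 rows):
stock.qty
90
10
40
4
50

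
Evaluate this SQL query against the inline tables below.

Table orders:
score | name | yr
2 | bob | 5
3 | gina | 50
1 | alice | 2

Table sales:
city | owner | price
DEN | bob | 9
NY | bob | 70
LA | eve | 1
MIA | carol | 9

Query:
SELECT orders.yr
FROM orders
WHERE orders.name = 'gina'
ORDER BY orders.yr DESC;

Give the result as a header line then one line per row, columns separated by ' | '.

After WHERE (1 rows):
orders.score | orders.name | orders.yr
3 | gina | 50
After SELECT (1 rows):
orders.yr
50
After ORDER BY (1 rows):
orders.yr
50

== RESULT ==
orders.yr
50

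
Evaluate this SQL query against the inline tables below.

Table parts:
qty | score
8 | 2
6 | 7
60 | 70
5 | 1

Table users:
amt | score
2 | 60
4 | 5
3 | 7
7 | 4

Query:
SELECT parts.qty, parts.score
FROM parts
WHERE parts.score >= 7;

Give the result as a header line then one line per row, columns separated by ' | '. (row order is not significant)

After WHERE (2 rows):
parts.qty | parts.score
6 | 7
60 | 70
After SELECT (2 rows):
parts.qty | parts.score
6 | 7
60 | 70

== RESULT ==
parts.qty | parts.score
6 | 7
60 | 70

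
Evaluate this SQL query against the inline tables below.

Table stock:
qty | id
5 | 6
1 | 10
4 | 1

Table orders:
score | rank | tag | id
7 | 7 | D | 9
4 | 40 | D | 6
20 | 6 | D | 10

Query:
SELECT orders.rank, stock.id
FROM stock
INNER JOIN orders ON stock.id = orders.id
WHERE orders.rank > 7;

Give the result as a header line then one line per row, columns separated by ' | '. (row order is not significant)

After JOIN orders (2 rows):
stock.qty | stock.id | orders.score | orders.rank | orders.tag | orders.id
5 | 6 | 4 | 40 | D | 6
1 | 10 | 20 | 6 | D | 10
After WHERE (1 rows):
stock.qty | stock.id | orders.score | orders.rank | orders.tag | orders.id
5 | 6 | 4 | 40 | D | 6
After SELECT (1 rows):
orders.rank | stock.id
40 | 6

== RESULT ==
orders.rank | stock.id
40 | 6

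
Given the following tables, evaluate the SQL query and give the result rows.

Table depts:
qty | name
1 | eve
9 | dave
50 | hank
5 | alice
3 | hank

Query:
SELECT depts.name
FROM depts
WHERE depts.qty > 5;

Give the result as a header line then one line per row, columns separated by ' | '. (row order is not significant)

== RESULT ==
depts.name
dave
hank

Derivation:
After WHERE (2 rows):
depts.qty | depts.name
9 | dave
50 | hank
After SELECT (2 rows):
depts.name
dave
hank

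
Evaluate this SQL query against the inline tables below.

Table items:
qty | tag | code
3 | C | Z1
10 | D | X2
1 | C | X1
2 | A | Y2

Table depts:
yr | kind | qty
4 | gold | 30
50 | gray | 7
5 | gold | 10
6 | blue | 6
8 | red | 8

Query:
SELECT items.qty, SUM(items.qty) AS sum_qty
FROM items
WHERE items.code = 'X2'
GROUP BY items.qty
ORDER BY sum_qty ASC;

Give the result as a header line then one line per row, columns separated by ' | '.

== RESULT ==
items.qty | sum_qty
10 | 10

Derivation:
After WHERE (1 rows):
items.qty | items.tag | items.code
10 | D | X2
After GROUP BY (1 rows):
items.qty | sum_qty
10 | 10
After ORDER BY (1 rows):
items.qty | sum_qty
10 | 10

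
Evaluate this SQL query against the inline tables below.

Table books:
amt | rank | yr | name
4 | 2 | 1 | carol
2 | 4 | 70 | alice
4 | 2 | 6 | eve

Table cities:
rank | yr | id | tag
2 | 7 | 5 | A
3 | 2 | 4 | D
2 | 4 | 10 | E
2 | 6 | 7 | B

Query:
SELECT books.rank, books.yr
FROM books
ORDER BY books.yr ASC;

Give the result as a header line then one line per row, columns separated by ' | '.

== RESULT ==
books.rank | books.yr
2 | 1
2 | 6
4 | 70

Derivation:
After SELECT (3 rows):
books.rank | books.yr
2 | 1
4 | 70
2 | 6
After ORDER BY (3 rows):
books.rank | books.yr
2 | 1
2 | 6
4 | 70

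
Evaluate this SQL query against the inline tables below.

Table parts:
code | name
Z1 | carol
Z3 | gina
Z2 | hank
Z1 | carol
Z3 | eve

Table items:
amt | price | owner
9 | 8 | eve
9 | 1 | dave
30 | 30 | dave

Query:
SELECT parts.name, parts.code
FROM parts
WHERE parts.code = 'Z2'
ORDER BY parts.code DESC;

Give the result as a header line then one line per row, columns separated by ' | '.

After WHERE (1 rows):
parts.code | parts.name
Z2 | hank
After SELECT (1 rows):
parts.name | parts.code
hank | Z2
After ORDER BY (1 rows):
parts.name | parts.code
hank | Z2

== RESULT ==
parts.name | parts.code
hank | Z2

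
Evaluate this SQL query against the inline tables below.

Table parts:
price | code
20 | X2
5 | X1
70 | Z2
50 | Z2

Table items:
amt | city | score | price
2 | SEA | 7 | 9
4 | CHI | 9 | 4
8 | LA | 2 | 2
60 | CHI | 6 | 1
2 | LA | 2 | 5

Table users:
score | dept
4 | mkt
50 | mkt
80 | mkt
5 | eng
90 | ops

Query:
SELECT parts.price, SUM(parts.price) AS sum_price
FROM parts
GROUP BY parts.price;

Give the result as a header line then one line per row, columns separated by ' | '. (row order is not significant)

== RESULT ==
parts.price | sum_price
20 | 20
5 | 5
70 | 70
50 | 50

Derivation:
After GROUP BY (4 rows):
parts.price | sum_price
20 | 20
5 | 5
70 | 70
50 | 50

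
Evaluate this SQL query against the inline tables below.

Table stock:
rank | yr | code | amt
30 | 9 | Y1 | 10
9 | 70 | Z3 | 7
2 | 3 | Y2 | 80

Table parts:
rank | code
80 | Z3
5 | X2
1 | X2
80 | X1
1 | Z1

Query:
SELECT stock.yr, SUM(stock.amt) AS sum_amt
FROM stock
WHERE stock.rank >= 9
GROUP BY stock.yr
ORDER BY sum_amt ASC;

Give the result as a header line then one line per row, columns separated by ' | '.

== RESULT ==
stock.yr | sum_amt
70 | 7
9 | 10

Derivation:
After WHERE (2 rows):
stock.rank | stock.yr | stock.code | stock.amt
30 | 9 | Y1 | 10
9 | 70 | Z3 | 7
After GROUP BY (2 rows):
stock.yr | sum_amt
9 | 10
70 | 7
After ORDER BY (2 rows):
stock.yr | sum_amt
70 | 7
9 | 10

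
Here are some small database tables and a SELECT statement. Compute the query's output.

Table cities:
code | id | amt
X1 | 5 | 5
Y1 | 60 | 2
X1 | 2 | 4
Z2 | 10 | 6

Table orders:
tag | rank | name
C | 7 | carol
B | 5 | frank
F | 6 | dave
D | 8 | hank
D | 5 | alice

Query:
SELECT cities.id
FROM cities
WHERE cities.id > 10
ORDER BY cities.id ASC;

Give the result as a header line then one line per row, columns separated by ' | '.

After WHERE (1 rows):
cities.code | cities.id | cities.amt
Y1 | 60 | 2
After SELECT (1 rows):
cities.id
60
After ORDER BY (1 rows):
cities.id
60

== RESULT ==
cities.id
60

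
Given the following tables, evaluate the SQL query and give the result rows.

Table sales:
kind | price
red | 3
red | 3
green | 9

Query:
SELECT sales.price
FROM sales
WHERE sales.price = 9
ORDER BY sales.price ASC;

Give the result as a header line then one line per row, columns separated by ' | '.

== RESULT ==
sales.price
9

Derivation:
After WHERE (1 rows):
sales.kind | sales.price
green | 9
After SELECT (1 rows):
sales.price
9
After ORDER BY (1 rows):
sales.price
9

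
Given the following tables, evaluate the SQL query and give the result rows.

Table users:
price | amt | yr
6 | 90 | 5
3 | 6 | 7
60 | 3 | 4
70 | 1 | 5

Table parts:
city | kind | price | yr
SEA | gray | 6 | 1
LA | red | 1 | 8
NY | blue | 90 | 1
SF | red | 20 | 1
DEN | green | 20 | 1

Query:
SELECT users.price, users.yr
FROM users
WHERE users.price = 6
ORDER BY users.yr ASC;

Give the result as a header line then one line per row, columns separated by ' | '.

== RESULT ==
users.price | users.yr
6 | 5

Derivation:
After WHERE (1 rows):
users.price | users.amt | users.yr
6 | 90 | 5
After SELECT (1 rows):
users.price | users.yr
6 | 5
After ORDER BY (1 rows):
users.price | users.yr
6 | 5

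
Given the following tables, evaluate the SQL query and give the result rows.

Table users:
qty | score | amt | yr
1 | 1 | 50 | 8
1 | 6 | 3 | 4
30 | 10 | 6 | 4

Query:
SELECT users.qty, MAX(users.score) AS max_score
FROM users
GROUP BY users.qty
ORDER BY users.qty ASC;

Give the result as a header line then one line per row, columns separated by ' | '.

== RESULT ==
users.qty | max_score
1 | 6
30 | 10

Derivation:
After GROUP BY (2 rows):
users.qty | max_score
1 | 6
30 | 10
After ORDER BY (2 rows):
users.qty | max_score
1 | 6
30 | 10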